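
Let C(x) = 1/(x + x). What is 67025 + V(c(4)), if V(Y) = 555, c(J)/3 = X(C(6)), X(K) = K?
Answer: 67580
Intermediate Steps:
C(x) = 1/(2*x)
c(J) = 1/4 (c(J) = 3*((1/2)/6) = 3*((1/2)*(1/6)) = 3*(1/12) = 1/4)
67025 + V(c(4)) = 67025 + 555 = 67580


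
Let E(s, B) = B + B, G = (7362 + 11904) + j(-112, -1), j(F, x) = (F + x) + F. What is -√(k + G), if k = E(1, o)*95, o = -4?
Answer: -√18281 ≈ -135.21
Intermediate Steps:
j(F, x) = x + 2*F
G = 19041 (G = (7362 + 11904) + (-1 + 2*(-112)) = 19266 + (-1 - 224) = 19266 - 225 = 19041)
E(s, B) = 2*B
k = -760 (k = (2*(-4))*95 = -8*95 = -760)
-√(k + G) = -√(-760 + 19041) = -√18281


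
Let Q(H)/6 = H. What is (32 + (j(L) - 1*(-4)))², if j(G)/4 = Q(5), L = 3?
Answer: 24336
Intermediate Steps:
Q(H) = 6*H
j(G) = 120 (j(G) = 4*(6*5) = 4*30 = 120)
(32 + (j(L) - 1*(-4)))² = (32 + (120 - 1*(-4)))² = (32 + (120 + 4))² = (32 + 124)² = 156² = 24336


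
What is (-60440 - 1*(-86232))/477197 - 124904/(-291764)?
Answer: 16782247794/34807226377 ≈ 0.48215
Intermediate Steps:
(-60440 - 1*(-86232))/477197 - 124904/(-291764) = (-60440 + 86232)*(1/477197) - 124904*(-1/291764) = 25792*(1/477197) + 31226/72941 = 25792/477197 + 31226/72941 = 16782247794/34807226377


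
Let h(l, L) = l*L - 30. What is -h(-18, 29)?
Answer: 552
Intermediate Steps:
h(l, L) = -30 + L*l (h(l, L) = L*l - 30 = -30 + L*l)
-h(-18, 29) = -(-30 + 29*(-18)) = -(-30 - 522) = -1*(-552) = 552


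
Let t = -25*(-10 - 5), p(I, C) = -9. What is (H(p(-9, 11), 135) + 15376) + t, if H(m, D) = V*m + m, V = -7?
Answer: 15805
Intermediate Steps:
H(m, D) = -6*m (H(m, D) = -7*m + m = -6*m)
t = 375 (t = -25*(-15) = 375)
(H(p(-9, 11), 135) + 15376) + t = (-6*(-9) + 15376) + 375 = (54 + 15376) + 375 = 15430 + 375 = 15805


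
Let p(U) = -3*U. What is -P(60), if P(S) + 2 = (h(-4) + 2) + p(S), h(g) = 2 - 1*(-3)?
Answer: 175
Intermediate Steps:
h(g) = 5 (h(g) = 2 + 3 = 5)
P(S) = 5 - 3*S (P(S) = -2 + ((5 + 2) - 3*S) = -2 + (7 - 3*S) = 5 - 3*S)
-P(60) = -(5 - 3*60) = -(5 - 180) = -1*(-175) = 175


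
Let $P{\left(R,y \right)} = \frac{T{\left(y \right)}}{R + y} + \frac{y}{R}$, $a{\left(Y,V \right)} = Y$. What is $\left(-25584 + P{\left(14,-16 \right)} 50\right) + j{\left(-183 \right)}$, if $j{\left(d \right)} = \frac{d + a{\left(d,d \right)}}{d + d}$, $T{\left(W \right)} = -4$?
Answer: $- \frac{178781}{7} \approx -25540.0$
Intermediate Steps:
$P{\left(R,y \right)} = - \frac{4}{R + y} + \frac{y}{R}$
$j{\left(d \right)} = 1$ ($j{\left(d \right)} = \frac{d + d}{d + d} = \frac{2 d}{2 d} = 2 d \frac{1}{2 d} = 1$)
$\left(-25584 + P{\left(14,-16 \right)} 50\right) + j{\left(-183 \right)} = \left(-25584 + \frac{\left(-16\right)^{2} - 56 + 14 \left(-16\right)}{14 \left(14 - 16\right)} 50\right) + 1 = \left(-25584 + \frac{256 - 56 - 224}{14 \left(-2\right)} 50\right) + 1 = \left(-25584 + \frac{1}{14} \left(- \frac{1}{2}\right) \left(-24\right) 50\right) + 1 = \left(-25584 + \frac{6}{7} \cdot 50\right) + 1 = \left(-25584 + \frac{300}{7}\right) + 1 = - \frac{178788}{7} + 1 = - \frac{178781}{7}$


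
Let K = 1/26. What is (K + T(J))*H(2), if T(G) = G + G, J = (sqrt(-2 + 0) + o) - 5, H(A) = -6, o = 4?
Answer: 153/13 - 12*I*sqrt(2) ≈ 11.769 - 16.971*I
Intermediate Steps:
K = 1/26 ≈ 0.038462
J = -1 + I*sqrt(2) (J = (sqrt(-2 + 0) + 4) - 5 = (sqrt(-2) + 4) - 5 = (I*sqrt(2) + 4) - 5 = (4 + I*sqrt(2)) - 5 = -1 + I*sqrt(2) ≈ -1.0 + 1.4142*I)
T(G) = 2*G
(K + T(J))*H(2) = (1/26 + 2*(-1 + I*sqrt(2)))*(-6) = (1/26 + (-2 + 2*I*sqrt(2)))*(-6) = (-51/26 + 2*I*sqrt(2))*(-6) = 153/13 - 12*I*sqrt(2)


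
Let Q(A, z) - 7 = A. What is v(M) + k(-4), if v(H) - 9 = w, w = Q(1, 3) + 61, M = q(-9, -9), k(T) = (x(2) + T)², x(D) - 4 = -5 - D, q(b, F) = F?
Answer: 127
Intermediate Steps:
x(D) = -1 - D (x(D) = 4 + (-5 - D) = -1 - D)
Q(A, z) = 7 + A
k(T) = (-3 + T)² (k(T) = ((-1 - 1*2) + T)² = ((-1 - 2) + T)² = (-3 + T)²)
M = -9
w = 69 (w = (7 + 1) + 61 = 8 + 61 = 69)
v(H) = 78 (v(H) = 9 + 69 = 78)
v(M) + k(-4) = 78 + (-3 - 4)² = 78 + (-7)² = 78 + 49 = 127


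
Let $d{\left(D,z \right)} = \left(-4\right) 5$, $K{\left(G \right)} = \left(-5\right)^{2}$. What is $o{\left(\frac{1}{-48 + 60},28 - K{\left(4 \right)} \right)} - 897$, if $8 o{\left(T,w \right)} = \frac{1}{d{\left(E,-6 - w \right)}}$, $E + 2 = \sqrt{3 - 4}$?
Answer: $- \frac{143521}{160} \approx -897.01$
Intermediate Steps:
$K{\left(G \right)} = 25$
$E = -2 + i$ ($E = -2 + \sqrt{3 - 4} = -2 + \sqrt{-1} = -2 + i \approx -2.0 + 1.0 i$)
$d{\left(D,z \right)} = -20$
$o{\left(T,w \right)} = - \frac{1}{160}$ ($o{\left(T,w \right)} = \frac{1}{8 \left(-20\right)} = \frac{1}{8} \left(- \frac{1}{20}\right) = - \frac{1}{160}$)
$o{\left(\frac{1}{-48 + 60},28 - K{\left(4 \right)} \right)} - 897 = - \frac{1}{160} - 897 = - \frac{143521}{160}$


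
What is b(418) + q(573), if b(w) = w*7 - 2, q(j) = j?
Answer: 3497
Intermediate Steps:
b(w) = -2 + 7*w (b(w) = 7*w - 2 = -2 + 7*w)
b(418) + q(573) = (-2 + 7*418) + 573 = (-2 + 2926) + 573 = 2924 + 573 = 3497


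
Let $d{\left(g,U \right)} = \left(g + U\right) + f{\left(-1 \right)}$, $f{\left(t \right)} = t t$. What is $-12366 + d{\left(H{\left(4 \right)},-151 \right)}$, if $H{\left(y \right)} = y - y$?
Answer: $-12516$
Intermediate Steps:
$H{\left(y \right)} = 0$
$f{\left(t \right)} = t^{2}$
$d{\left(g,U \right)} = 1 + U + g$ ($d{\left(g,U \right)} = \left(g + U\right) + \left(-1\right)^{2} = \left(U + g\right) + 1 = 1 + U + g$)
$-12366 + d{\left(H{\left(4 \right)},-151 \right)} = -12366 + \left(1 - 151 + 0\right) = -12366 - 150 = -12516$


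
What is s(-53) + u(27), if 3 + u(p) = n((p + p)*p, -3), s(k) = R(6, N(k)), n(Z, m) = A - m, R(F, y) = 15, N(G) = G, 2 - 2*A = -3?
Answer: 35/2 ≈ 17.500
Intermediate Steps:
A = 5/2 (A = 1 - 1/2*(-3) = 1 + 3/2 = 5/2 ≈ 2.5000)
n(Z, m) = 5/2 - m
s(k) = 15
u(p) = 5/2 (u(p) = -3 + (5/2 - 1*(-3)) = -3 + (5/2 + 3) = -3 + 11/2 = 5/2)
s(-53) + u(27) = 15 + 5/2 = 35/2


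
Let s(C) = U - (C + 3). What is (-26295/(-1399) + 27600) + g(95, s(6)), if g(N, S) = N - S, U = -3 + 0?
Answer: 38788388/1399 ≈ 27726.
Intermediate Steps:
U = -3
s(C) = -6 - C (s(C) = -3 - (C + 3) = -3 - (3 + C) = -3 + (-3 - C) = -6 - C)
(-26295/(-1399) + 27600) + g(95, s(6)) = (-26295/(-1399) + 27600) + (95 - (-6 - 1*6)) = (-26295*(-1/1399) + 27600) + (95 - (-6 - 6)) = (26295/1399 + 27600) + (95 - 1*(-12)) = 38638695/1399 + (95 + 12) = 38638695/1399 + 107 = 38788388/1399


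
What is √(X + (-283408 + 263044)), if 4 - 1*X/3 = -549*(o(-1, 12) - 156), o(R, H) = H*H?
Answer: 2*I*√10029 ≈ 200.29*I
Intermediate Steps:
o(R, H) = H²
X = -19752 (X = 12 - (-1647)*(12² - 156) = 12 - (-1647)*(144 - 156) = 12 - (-1647)*(-12) = 12 - 3*6588 = 12 - 19764 = -19752)
√(X + (-283408 + 263044)) = √(-19752 + (-283408 + 263044)) = √(-19752 - 20364) = √(-40116) = 2*I*√10029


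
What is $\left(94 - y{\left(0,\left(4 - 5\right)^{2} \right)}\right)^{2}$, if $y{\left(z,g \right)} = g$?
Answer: $8649$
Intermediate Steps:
$\left(94 - y{\left(0,\left(4 - 5\right)^{2} \right)}\right)^{2} = \left(94 - \left(4 - 5\right)^{2}\right)^{2} = \left(94 - \left(-1\right)^{2}\right)^{2} = \left(94 - 1\right)^{2} = 93^{2} = 8649$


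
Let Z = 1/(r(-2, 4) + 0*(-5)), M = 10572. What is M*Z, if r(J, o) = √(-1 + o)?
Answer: 3524*√3 ≈ 6103.8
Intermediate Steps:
Z = √3/3 (Z = 1/(√(-1 + 4) + 0*(-5)) = 1/(√3 + 0) = 1/(√3) = √3/3 ≈ 0.57735)
M*Z = 10572*(√3/3) = 3524*√3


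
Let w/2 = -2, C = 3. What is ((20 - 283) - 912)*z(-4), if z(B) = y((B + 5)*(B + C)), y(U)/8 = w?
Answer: 37600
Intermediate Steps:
w = -4 (w = 2*(-2) = -4)
y(U) = -32 (y(U) = 8*(-4) = -32)
z(B) = -32
((20 - 283) - 912)*z(-4) = ((20 - 283) - 912)*(-32) = (-263 - 912)*(-32) = -1175*(-32) = 37600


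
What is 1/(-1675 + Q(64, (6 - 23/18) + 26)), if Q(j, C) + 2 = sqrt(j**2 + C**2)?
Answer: -543348/909561683 - 18*sqrt(1632913)/909561683 ≈ -0.00062266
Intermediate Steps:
Q(j, C) = -2 + sqrt(C**2 + j**2) (Q(j, C) = -2 + sqrt(j**2 + C**2) = -2 + sqrt(C**2 + j**2))
1/(-1675 + Q(64, (6 - 23/18) + 26)) = 1/(-1675 + (-2 + sqrt(((6 - 23/18) + 26)**2 + 64**2))) = 1/(-1675 + (-2 + sqrt(((6 - 23*1/18) + 26)**2 + 4096))) = 1/(-1675 + (-2 + sqrt(((6 - 23/18) + 26)**2 + 4096))) = 1/(-1675 + (-2 + sqrt((85/18 + 26)**2 + 4096))) = 1/(-1675 + (-2 + sqrt((553/18)**2 + 4096))) = 1/(-1675 + (-2 + sqrt(305809/324 + 4096))) = 1/(-1675 + (-2 + sqrt(1632913/324))) = 1/(-1675 + (-2 + sqrt(1632913)/18)) = 1/(-1677 + sqrt(1632913)/18)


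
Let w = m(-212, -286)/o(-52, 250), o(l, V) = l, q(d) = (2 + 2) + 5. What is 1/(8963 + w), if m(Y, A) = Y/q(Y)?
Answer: 117/1048724 ≈ 0.00011156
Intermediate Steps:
q(d) = 9 (q(d) = 4 + 5 = 9)
m(Y, A) = Y/9
w = 53/117 (w = ((⅑)*(-212))/(-52) = -212/9*(-1/52) = 53/117 ≈ 0.45299)
1/(8963 + w) = 1/(8963 + 53/117) = 1/(1048724/117) = 117/1048724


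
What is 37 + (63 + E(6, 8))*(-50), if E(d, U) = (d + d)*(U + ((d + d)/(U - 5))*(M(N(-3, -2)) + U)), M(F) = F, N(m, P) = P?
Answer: -22313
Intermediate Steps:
E(d, U) = 2*d*(U + 2*d*(-2 + U)/(-5 + U)) (E(d, U) = (d + d)*(U + ((d + d)/(U - 5))*(-2 + U)) = (2*d)*(U + ((2*d)/(-5 + U))*(-2 + U)) = (2*d)*(U + (2*d/(-5 + U))*(-2 + U)) = (2*d)*(U + 2*d*(-2 + U)/(-5 + U)) = 2*d*(U + 2*d*(-2 + U)/(-5 + U)))
37 + (63 + E(6, 8))*(-50) = 37 + (63 + 2*6*(8² - 5*8 - 4*6 + 2*8*6)/(-5 + 8))*(-50) = 37 + (63 + 2*6*(64 - 40 - 24 + 96)/3)*(-50) = 37 + (63 + 2*6*(⅓)*96)*(-50) = 37 + (63 + 384)*(-50) = 37 + 447*(-50) = 37 - 22350 = -22313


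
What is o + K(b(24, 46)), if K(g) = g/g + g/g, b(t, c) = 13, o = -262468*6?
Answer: -1574806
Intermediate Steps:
o = -1574808
K(g) = 2 (K(g) = 1 + 1 = 2)
o + K(b(24, 46)) = -1574808 + 2 = -1574806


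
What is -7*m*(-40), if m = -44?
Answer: -12320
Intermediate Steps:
-7*m*(-40) = -7*(-44)*(-40) = 308*(-40) = -12320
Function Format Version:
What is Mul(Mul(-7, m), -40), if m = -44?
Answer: -12320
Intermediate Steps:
Mul(Mul(-7, m), -40) = Mul(Mul(-7, -44), -40) = Mul(308, -40) = -12320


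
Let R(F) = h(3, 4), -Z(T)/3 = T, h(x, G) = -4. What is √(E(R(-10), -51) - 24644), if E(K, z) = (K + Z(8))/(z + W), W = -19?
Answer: I*√616090/5 ≈ 156.98*I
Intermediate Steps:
Z(T) = -3*T
R(F) = -4
E(K, z) = (-24 + K)/(-19 + z) (E(K, z) = (K - 3*8)/(z - 19) = (K - 24)/(-19 + z) = (-24 + K)/(-19 + z))
√(E(R(-10), -51) - 24644) = √((-24 - 4)/(-19 - 51) - 24644) = √(-28/(-70) - 24644) = √(-1/70*(-28) - 24644) = √(⅖ - 24644) = √(-123218/5) = I*√616090/5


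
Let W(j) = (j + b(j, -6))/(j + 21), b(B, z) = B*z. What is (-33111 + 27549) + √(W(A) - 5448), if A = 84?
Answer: -5562 + 2*I*√1363 ≈ -5562.0 + 73.838*I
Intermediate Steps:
W(j) = -5*j/(21 + j) (W(j) = (j + j*(-6))/(j + 21) = (j - 6*j)/(21 + j) = (-5*j)/(21 + j) = -5*j/(21 + j))
(-33111 + 27549) + √(W(A) - 5448) = (-33111 + 27549) + √(-5*84/(21 + 84) - 5448) = -5562 + √(-5*84/105 - 5448) = -5562 + √(-5*84*1/105 - 5448) = -5562 + √(-4 - 5448) = -5562 + √(-5452) = -5562 + 2*I*√1363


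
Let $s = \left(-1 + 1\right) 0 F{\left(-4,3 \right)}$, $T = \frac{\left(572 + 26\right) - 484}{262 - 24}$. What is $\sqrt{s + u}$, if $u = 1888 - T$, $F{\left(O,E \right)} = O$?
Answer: $\frac{\sqrt{26729185}}{119} \approx 43.446$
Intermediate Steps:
$T = \frac{57}{119}$ ($T = \frac{598 - 484}{238} = 114 \cdot \frac{1}{238} = \frac{57}{119} \approx 0.47899$)
$s = 0$ ($s = \left(-1 + 1\right) 0 \left(-4\right) = 0 \cdot 0 \left(-4\right) = 0 \left(-4\right) = 0$)
$u = \frac{224615}{119}$ ($u = 1888 - \frac{57}{119} = \frac{224615}{119} \approx 1887.5$)
$\sqrt{s + u} = \sqrt{0 + \frac{224615}{119}} = \sqrt{\frac{224615}{119}} = \frac{\sqrt{26729185}}{119}$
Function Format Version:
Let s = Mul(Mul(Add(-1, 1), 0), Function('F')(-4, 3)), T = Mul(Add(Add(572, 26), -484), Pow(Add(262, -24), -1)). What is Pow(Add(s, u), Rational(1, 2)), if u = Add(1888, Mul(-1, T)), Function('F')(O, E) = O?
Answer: Mul(Rational(1, 119), Pow(26729185, Rational(1, 2))) ≈ 43.446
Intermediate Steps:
T = Rational(57, 119) (T = Mul(Add(598, -484), Pow(238, -1)) = Mul(114, Rational(1, 238)) = Rational(57, 119) ≈ 0.47899)
s = 0 (s = Mul(Mul(Add(-1, 1), 0), -4) = Mul(Mul(0, 0), -4) = Mul(0, -4) = 0)
u = Rational(224615, 119) (u = Add(1888, Mul(-1, Rational(57, 119))) = Add(1888, Rational(-57, 119)) = Rational(224615, 119) ≈ 1887.5)
Pow(Add(s, u), Rational(1, 2)) = Pow(Add(0, Rational(224615, 119)), Rational(1, 2)) = Pow(Rational(224615, 119), Rational(1, 2)) = Mul(Rational(1, 119), Pow(26729185, Rational(1, 2)))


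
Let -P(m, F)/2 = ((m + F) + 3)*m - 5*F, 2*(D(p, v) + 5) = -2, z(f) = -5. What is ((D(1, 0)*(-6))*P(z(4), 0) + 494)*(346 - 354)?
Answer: 1808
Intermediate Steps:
D(p, v) = -6 (D(p, v) = -5 + (1/2)*(-2) = -5 - 1 = -6)
P(m, F) = 10*F - 2*m*(3 + F + m) (P(m, F) = -2*(((m + F) + 3)*m - 5*F) = -2*(((F + m) + 3)*m - 5*F) = -2*((3 + F + m)*m - 5*F) = -2*(m*(3 + F + m) - 5*F) = -2*(-5*F + m*(3 + F + m)) = 10*F - 2*m*(3 + F + m))
((D(1, 0)*(-6))*P(z(4), 0) + 494)*(346 - 354) = ((-6*(-6))*(-6*(-5) - 2*(-5)**2 + 10*0 - 2*0*(-5)) + 494)*(346 - 354) = (36*(30 - 2*25 + 0 + 0) + 494)*(-8) = (36*(30 - 50 + 0 + 0) + 494)*(-8) = (36*(-20) + 494)*(-8) = (-720 + 494)*(-8) = -226*(-8) = 1808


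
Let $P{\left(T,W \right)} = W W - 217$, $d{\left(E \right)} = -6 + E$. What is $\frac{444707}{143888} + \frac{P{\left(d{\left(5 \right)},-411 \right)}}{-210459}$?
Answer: $\frac{69318109361}{30282524592} \approx 2.289$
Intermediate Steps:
$P{\left(T,W \right)} = -217 + W^{2}$ ($P{\left(T,W \right)} = W^{2} - 217 = -217 + W^{2}$)
$\frac{444707}{143888} + \frac{P{\left(d{\left(5 \right)},-411 \right)}}{-210459} = \frac{444707}{143888} + \frac{-217 + \left(-411\right)^{2}}{-210459} = 444707 \cdot \frac{1}{143888} + \left(-217 + 168921\right) \left(- \frac{1}{210459}\right) = \frac{444707}{143888} + 168704 \left(- \frac{1}{210459}\right) = \frac{444707}{143888} - \frac{168704}{210459} = \frac{69318109361}{30282524592}$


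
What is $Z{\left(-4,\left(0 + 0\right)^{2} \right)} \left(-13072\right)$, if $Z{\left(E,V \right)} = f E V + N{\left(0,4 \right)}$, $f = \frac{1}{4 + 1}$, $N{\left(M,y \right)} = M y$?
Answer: $0$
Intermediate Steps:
$f = \frac{1}{5} \approx 0.2$
$Z{\left(E,V \right)} = \frac{E V}{5}$ ($Z{\left(E,V \right)} = \frac{E}{5} V + 0 \cdot 4 = \frac{E V}{5} + 0 = \frac{E V}{5}$)
$Z{\left(-4,\left(0 + 0\right)^{2} \right)} \left(-13072\right) = \frac{1}{5} \left(-4\right) \left(0 + 0\right)^{2} \left(-13072\right) = \frac{1}{5} \left(-4\right) 0^{2} \left(-13072\right) = \frac{1}{5} \left(-4\right) 0 \left(-13072\right) = 0 \left(-13072\right) = 0$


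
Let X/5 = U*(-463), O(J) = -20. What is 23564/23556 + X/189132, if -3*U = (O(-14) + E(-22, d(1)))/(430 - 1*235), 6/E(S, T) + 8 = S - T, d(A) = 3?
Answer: 6125384585/6125890914 ≈ 0.99992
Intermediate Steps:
E(S, T) = 6/(-8 + S - T) (E(S, T) = 6/(-8 + (S - T)) = 6/(-8 + S - T))
U = 74/2145 (U = -(-20 + 6/(-8 - 22 - 1*3))/(3*(430 - 1*235)) = -(-20 + 6/(-8 - 22 - 3))/(3*(430 - 235)) = -(-20 + 6/(-33))/(3*195) = -(-20 + 6*(-1/33))/(3*195) = -(-20 - 2/11)/(3*195) = -(-74)/(11*195) = -⅓*(-74/715) = 74/2145 ≈ 0.034499)
X = -34262/429 (X = 5*((74/2145)*(-463)) = 5*(-34262/2145) = -34262/429 ≈ -79.865)
23564/23556 + X/189132 = 23564/23556 - 34262/429/189132 = 23564*(1/23556) - 34262/429*1/189132 = 5891/5889 - 17131/40568814 = 6125384585/6125890914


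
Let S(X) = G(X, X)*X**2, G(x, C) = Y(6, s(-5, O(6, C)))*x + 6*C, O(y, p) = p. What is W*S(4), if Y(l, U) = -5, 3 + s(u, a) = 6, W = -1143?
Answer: -73152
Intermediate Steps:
s(u, a) = 3 (s(u, a) = -3 + 6 = 3)
G(x, C) = -5*x + 6*C
S(X) = X**3 (S(X) = (-5*X + 6*X)*X**2 = X*X**2 = X**3)
W*S(4) = -1143*4**3 = -1143*64 = -73152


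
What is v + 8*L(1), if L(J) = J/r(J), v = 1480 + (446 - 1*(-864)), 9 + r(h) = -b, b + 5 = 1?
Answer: 13942/5 ≈ 2788.4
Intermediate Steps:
b = -4 (b = -5 + 1 = -4)
r(h) = -5 (r(h) = -9 - 1*(-4) = -9 + 4 = -5)
v = 2790 (v = 1480 + (446 + 864) = 1480 + 1310 = 2790)
L(J) = -J/5 (L(J) = J/(-5) = J*(-1/5) = -J/5)
v + 8*L(1) = 2790 + 8*(-1/5*1) = 2790 + 8*(-1/5) = 2790 - 8/5 = 13942/5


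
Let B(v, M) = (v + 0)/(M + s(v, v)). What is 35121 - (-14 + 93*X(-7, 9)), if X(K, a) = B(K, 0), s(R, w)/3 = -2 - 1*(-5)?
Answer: 105622/3 ≈ 35207.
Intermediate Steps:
s(R, w) = 9 (s(R, w) = 3*(-2 - 1*(-5)) = 3*(-2 + 5) = 3*3 = 9)
B(v, M) = v/(9 + M) (B(v, M) = (v + 0)/(M + 9) = v/(9 + M))
X(K, a) = K/9 (X(K, a) = K/(9 + 0) = K/9)
35121 - (-14 + 93*X(-7, 9)) = 35121 - (-14 + 93*((⅑)*(-7))) = 35121 - (-14 + 93*(-7/9)) = 35121 - (-14 - 217/3) = 35121 - 1*(-259/3) = 35121 + 259/3 = 105622/3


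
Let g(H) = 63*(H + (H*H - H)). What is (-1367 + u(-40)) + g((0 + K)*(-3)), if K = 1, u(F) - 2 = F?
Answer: -838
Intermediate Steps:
u(F) = 2 + F
g(H) = 63*H² (g(H) = 63*(H + (H² - H)) = 63*H²)
(-1367 + u(-40)) + g((0 + K)*(-3)) = (-1367 + (2 - 40)) + 63*((0 + 1)*(-3))² = (-1367 - 38) + 63*(1*(-3))² = -1405 + 63*(-3)² = -1405 + 63*9 = -1405 + 567 = -838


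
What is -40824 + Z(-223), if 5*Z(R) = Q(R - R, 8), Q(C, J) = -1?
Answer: -204121/5 ≈ -40824.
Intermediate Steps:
Z(R) = -⅕ (Z(R) = (⅕)*(-1) = -⅕)
-40824 + Z(-223) = -40824 - ⅕ = -204121/5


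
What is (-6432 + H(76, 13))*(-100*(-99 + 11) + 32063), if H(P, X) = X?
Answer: -262299597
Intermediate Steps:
(-6432 + H(76, 13))*(-100*(-99 + 11) + 32063) = (-6432 + 13)*(-100*(-99 + 11) + 32063) = -6419*(-100*(-88) + 32063) = -6419*(8800 + 32063) = -6419*40863 = -262299597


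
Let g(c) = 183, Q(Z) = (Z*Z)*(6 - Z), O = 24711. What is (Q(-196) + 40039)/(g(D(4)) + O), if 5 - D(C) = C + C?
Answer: 7800071/24894 ≈ 313.33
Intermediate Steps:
Q(Z) = Z²*(6 - Z)
D(C) = 5 - 2*C (D(C) = 5 - (C + C) = 5 - 2*C)
(Q(-196) + 40039)/(g(D(4)) + O) = ((-196)²*(6 - 1*(-196)) + 40039)/(183 + 24711) = (38416*(6 + 196) + 40039)/24894 = (38416*202 + 40039)*(1/24894) = (7760032 + 40039)*(1/24894) = 7800071*(1/24894) = 7800071/24894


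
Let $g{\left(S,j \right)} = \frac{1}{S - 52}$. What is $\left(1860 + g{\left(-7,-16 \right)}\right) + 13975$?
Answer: $\frac{934264}{59} \approx 15835.0$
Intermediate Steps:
$g{\left(S,j \right)} = \frac{1}{-52 + S}$
$\left(1860 + g{\left(-7,-16 \right)}\right) + 13975 = \left(1860 + \frac{1}{-52 - 7}\right) + 13975 = \left(1860 + \frac{1}{-59}\right) + 13975 = \left(1860 - \frac{1}{59}\right) + 13975 = \frac{109739}{59} + 13975 = \frac{934264}{59}$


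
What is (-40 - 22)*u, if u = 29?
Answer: -1798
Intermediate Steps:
(-40 - 22)*u = (-40 - 22)*29 = -62*29 = -1798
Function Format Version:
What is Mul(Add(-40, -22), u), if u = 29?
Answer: -1798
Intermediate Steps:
Mul(Add(-40, -22), u) = Mul(Add(-40, -22), 29) = Mul(-62, 29) = -1798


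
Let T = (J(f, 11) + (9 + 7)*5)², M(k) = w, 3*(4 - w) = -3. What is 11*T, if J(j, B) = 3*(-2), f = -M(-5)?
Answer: 60236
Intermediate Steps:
w = 5 (w = 4 - ⅓*(-3) = 4 + 1 = 5)
M(k) = 5
f = -5 (f = -1*5 = -5)
J(j, B) = -6
T = 5476 (T = (-6 + (9 + 7)*5)² = (-6 + 16*5)² = (-6 + 80)² = 74² = 5476)
11*T = 11*5476 = 60236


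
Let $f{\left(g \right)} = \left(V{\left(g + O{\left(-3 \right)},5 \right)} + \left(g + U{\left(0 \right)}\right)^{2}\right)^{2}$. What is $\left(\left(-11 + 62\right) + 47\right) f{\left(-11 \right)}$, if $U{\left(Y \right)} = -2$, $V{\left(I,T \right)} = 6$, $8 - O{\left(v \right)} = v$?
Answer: $3001250$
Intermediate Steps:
$O{\left(v \right)} = 8 - v$
$f{\left(g \right)} = \left(6 + \left(-2 + g\right)^{2}\right)^{2}$ ($f{\left(g \right)} = \left(6 + \left(g - 2\right)^{2}\right)^{2} = \left(6 + \left(-2 + g\right)^{2}\right)^{2}$)
$\left(\left(-11 + 62\right) + 47\right) f{\left(-11 \right)} = \left(\left(-11 + 62\right) + 47\right) \left(6 + \left(-2 - 11\right)^{2}\right)^{2} = \left(51 + 47\right) \left(6 + \left(-13\right)^{2}\right)^{2} = 98 \left(6 + 169\right)^{2} = 98 \cdot 175^{2} = 98 \cdot 30625 = 3001250$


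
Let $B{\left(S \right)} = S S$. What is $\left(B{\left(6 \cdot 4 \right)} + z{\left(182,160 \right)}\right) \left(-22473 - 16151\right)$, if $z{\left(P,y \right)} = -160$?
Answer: $-16067584$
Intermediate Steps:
$B{\left(S \right)} = S^{2}$
$\left(B{\left(6 \cdot 4 \right)} + z{\left(182,160 \right)}\right) \left(-22473 - 16151\right) = \left(\left(6 \cdot 4\right)^{2} - 160\right) \left(-22473 - 16151\right) = \left(24^{2} - 160\right) \left(-38624\right) = \left(576 - 160\right) \left(-38624\right) = 416 \left(-38624\right) = -16067584$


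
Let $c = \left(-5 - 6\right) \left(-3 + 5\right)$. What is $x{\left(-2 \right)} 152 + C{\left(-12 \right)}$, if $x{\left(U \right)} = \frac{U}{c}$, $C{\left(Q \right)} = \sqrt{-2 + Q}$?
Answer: $\frac{152}{11} + i \sqrt{14} \approx 13.818 + 3.7417 i$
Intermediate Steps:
$c = -22$ ($c = \left(-11\right) 2 = -22$)
$x{\left(U \right)} = - \frac{U}{22}$ ($x{\left(U \right)} = \frac{U}{-22} = U \left(- \frac{1}{22}\right) = - \frac{U}{22}$)
$x{\left(-2 \right)} 152 + C{\left(-12 \right)} = \left(- \frac{1}{22}\right) \left(-2\right) 152 + \sqrt{-2 - 12} = \frac{1}{11} \cdot 152 + \sqrt{-14} = \frac{152}{11} + i \sqrt{14}$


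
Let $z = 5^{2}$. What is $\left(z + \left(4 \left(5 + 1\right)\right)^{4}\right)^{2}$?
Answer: $110091903601$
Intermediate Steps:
$z = 25$
$\left(z + \left(4 \left(5 + 1\right)\right)^{4}\right)^{2} = \left(25 + \left(4 \left(5 + 1\right)\right)^{4}\right)^{2} = \left(25 + \left(4 \cdot 6\right)^{4}\right)^{2} = \left(25 + 24^{4}\right)^{2} = \left(25 + 331776\right)^{2} = 331801^{2} = 110091903601$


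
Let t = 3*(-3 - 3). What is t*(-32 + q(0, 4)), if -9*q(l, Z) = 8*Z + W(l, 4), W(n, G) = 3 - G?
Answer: 638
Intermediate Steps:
q(l, Z) = 1/9 - 8*Z/9 (q(l, Z) = -(8*Z + (3 - 1*4))/9 = -(8*Z + (3 - 4))/9 = -(8*Z - 1)/9 = -(-1 + 8*Z)/9 = 1/9 - 8*Z/9)
t = -18 (t = 3*(-6) = -18)
t*(-32 + q(0, 4)) = -18*(-32 + (1/9 - 8/9*4)) = -18*(-32 + (1/9 - 32/9)) = -18*(-32 - 31/9) = -18*(-319/9) = 638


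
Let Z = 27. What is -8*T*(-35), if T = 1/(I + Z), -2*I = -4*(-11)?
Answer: 56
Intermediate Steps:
I = -22 (I = -(-2)*(-11) = -½*44 = -22)
T = ⅕ (T = 1/(-22 + 27) = 1/5 = ⅕ ≈ 0.20000)
-8*T*(-35) = -8*⅕*(-35) = -8/5*(-35) = 56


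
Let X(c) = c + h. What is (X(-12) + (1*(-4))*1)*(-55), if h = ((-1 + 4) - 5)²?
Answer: 660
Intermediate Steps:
h = 4 (h = (3 - 5)² = (-2)² = 4)
X(c) = 4 + c (X(c) = c + 4 = 4 + c)
(X(-12) + (1*(-4))*1)*(-55) = ((4 - 12) + (1*(-4))*1)*(-55) = (-8 - 4*1)*(-55) = (-8 - 4)*(-55) = -12*(-55) = 660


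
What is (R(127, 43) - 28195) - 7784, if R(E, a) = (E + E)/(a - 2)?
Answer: -1474885/41 ≈ -35973.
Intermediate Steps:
R(E, a) = 2*E/(-2 + a) (R(E, a) = (2*E)/(-2 + a) = 2*E/(-2 + a))
(R(127, 43) - 28195) - 7784 = (2*127/(-2 + 43) - 28195) - 7784 = (2*127/41 - 28195) - 7784 = (2*127*(1/41) - 28195) - 7784 = (254/41 - 28195) - 7784 = -1155741/41 - 7784 = -1474885/41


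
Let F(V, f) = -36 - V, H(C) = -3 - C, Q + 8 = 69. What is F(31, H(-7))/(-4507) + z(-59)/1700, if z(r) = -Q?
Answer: -161027/7661900 ≈ -0.021017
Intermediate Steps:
Q = 61 (Q = -8 + 69 = 61)
z(r) = -61 (z(r) = -1*61 = -61)
F(31, H(-7))/(-4507) + z(-59)/1700 = (-36 - 1*31)/(-4507) - 61/1700 = (-36 - 31)*(-1/4507) - 61*1/1700 = -67*(-1/4507) - 61/1700 = 67/4507 - 61/1700 = -161027/7661900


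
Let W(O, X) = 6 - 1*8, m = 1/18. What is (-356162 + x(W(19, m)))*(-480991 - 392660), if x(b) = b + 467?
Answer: 310755039747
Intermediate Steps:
m = 1/18 ≈ 0.055556
W(O, X) = -2 (W(O, X) = 6 - 8 = -2)
x(b) = 467 + b
(-356162 + x(W(19, m)))*(-480991 - 392660) = (-356162 + (467 - 2))*(-480991 - 392660) = (-356162 + 465)*(-873651) = -355697*(-873651) = 310755039747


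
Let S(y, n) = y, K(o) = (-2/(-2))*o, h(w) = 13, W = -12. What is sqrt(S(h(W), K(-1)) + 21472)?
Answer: sqrt(21485) ≈ 146.58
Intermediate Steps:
K(o) = o (K(o) = (-2*(-1/2))*o = 1*o = o)
sqrt(S(h(W), K(-1)) + 21472) = sqrt(13 + 21472) = sqrt(21485)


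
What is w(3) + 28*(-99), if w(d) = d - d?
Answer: -2772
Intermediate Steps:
w(d) = 0
w(3) + 28*(-99) = 0 + 28*(-99) = 0 - 2772 = -2772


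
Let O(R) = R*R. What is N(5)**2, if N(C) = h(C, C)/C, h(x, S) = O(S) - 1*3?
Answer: 484/25 ≈ 19.360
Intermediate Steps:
O(R) = R**2
h(x, S) = -3 + S**2 (h(x, S) = S**2 - 1*3 = S**2 - 3 = -3 + S**2)
N(C) = (-3 + C**2)/C
N(5)**2 = (5 - 3/5)**2 = (22/5)**2 = 484/25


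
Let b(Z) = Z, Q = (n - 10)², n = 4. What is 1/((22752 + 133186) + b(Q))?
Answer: 1/155974 ≈ 6.4113e-6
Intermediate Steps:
Q = 36 (Q = (4 - 10)² = (-6)² = 36)
1/((22752 + 133186) + b(Q)) = 1/((22752 + 133186) + 36) = 1/(155938 + 36) = 1/155974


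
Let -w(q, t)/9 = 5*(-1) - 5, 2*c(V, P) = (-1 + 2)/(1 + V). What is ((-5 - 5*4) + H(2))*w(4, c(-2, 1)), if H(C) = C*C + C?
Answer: -1710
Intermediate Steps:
H(C) = C + C² (H(C) = C² + C = C + C²)
c(V, P) = 1/(2*(1 + V)) (c(V, P) = ((-1 + 2)/(1 + V))/2 = (1/(1 + V))/2 = 1/(2*(1 + V)))
w(q, t) = 90 (w(q, t) = -9*(5*(-1) - 5) = -9*(-5 - 5) = -9*(-10) = 90)
((-5 - 5*4) + H(2))*w(4, c(-2, 1)) = ((-5 - 5*4) + 2*(1 + 2))*90 = ((-5 - 20) + 2*3)*90 = (-25 + 6)*90 = -19*90 = -1710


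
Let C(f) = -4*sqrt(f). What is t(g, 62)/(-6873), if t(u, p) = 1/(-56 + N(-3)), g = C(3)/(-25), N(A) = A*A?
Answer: 1/323031 ≈ 3.0957e-6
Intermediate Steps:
N(A) = A**2
g = 4*sqrt(3)/25 (g = -4*sqrt(3)/(-25) = -4*sqrt(3)*(-1/25) = 4*sqrt(3)/25 ≈ 0.27713)
t(u, p) = -1/47 (t(u, p) = 1/(-56 + (-3)**2) = 1/(-56 + 9) = 1/(-47) = -1/47)
t(g, 62)/(-6873) = -1/47/(-6873) = -1/47*(-1/6873) = 1/323031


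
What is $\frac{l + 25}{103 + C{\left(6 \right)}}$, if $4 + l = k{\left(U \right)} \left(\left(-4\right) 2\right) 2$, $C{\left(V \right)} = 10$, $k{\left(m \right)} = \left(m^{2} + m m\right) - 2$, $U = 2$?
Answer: $- \frac{75}{113} \approx -0.66372$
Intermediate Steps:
$k{\left(m \right)} = -2 + 2 m^{2}$ ($k{\left(m \right)} = \left(m^{2} + m^{2}\right) - 2 = 2 m^{2} - 2 = -2 + 2 m^{2}$)
$l = -100$ ($l = -4 + \left(-2 + 2 \cdot 2^{2}\right) \left(\left(-4\right) 2\right) 2 = -4 + \left(-2 + 2 \cdot 4\right) \left(-8\right) 2 = -4 + \left(-2 + 8\right) \left(-8\right) 2 = -4 + 6 \left(-8\right) 2 = -4 - 96 = -100$)
$\frac{l + 25}{103 + C{\left(6 \right)}} = \frac{-100 + 25}{103 + 10} = \frac{1}{113} \left(-75\right) = - \frac{75}{113}$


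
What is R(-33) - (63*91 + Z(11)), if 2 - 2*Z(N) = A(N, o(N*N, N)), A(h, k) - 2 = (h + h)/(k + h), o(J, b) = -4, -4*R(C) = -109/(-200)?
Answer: -32096763/5600 ≈ -5731.6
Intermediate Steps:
R(C) = -109/800 (R(C) = -(-109)/(4*(-200)) = -(-109)*(-1)/(4*200) = -1/4*109/200 = -109/800)
A(h, k) = 2 + 2*h/(h + k) (A(h, k) = 2 + (h + h)/(k + h) = 2 + (2*h)/(h + k) = 2 + 2*h/(h + k))
Z(N) = 1 - (-4 + 2*N)/(-4 + N) (Z(N) = 1 - (-4 + 2*N)/(N - 4) = 1 - (-4 + 2*N)/(-4 + N))
R(-33) - (63*91 + Z(11)) = -109/800 - (63*91 - 1*11/(-4 + 11)) = -109/800 - (5733 - 1*11/7) = -109/800 - (5733 - 1*11*1/7) = -109/800 - (5733 - 11/7) = -109/800 - 1*40120/7 = -109/800 - 40120/7 = -32096763/5600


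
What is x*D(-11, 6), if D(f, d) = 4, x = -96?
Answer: -384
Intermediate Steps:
x*D(-11, 6) = -96*4 = -384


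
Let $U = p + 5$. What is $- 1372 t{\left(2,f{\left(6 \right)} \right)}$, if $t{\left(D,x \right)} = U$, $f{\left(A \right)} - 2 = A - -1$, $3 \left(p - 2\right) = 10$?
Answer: $- \frac{42532}{3} \approx -14177.0$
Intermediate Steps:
$p = \frac{16}{3}$ ($p = 2 + \frac{1}{3} \cdot 10 = 2 + \frac{10}{3} = \frac{16}{3} \approx 5.3333$)
$U = \frac{31}{3}$ ($U = \frac{16}{3} + 5 = \frac{31}{3} \approx 10.333$)
$f{\left(A \right)} = 3 + A$ ($f{\left(A \right)} = 2 + \left(A - -1\right) = 2 + \left(A + 1\right) = 2 + \left(1 + A\right) = 3 + A$)
$t{\left(D,x \right)} = \frac{31}{3}$
$- 1372 t{\left(2,f{\left(6 \right)} \right)} = \left(-1372\right) \frac{31}{3} = - \frac{42532}{3}$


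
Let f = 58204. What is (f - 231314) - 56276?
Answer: -229386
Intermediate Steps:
(f - 231314) - 56276 = (58204 - 231314) - 56276 = -173110 - 56276 = -229386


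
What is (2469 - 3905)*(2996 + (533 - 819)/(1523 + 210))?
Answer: -7455398952/1733 ≈ -4.3020e+6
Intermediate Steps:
(2469 - 3905)*(2996 + (533 - 819)/(1523 + 210)) = -1436*(2996 - 286/1733) = -1436*5191782/1733 = -7455398952/1733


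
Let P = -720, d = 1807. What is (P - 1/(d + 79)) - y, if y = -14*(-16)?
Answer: -1780385/1886 ≈ -944.00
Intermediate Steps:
y = 224
(P - 1/(d + 79)) - y = (-720 - 1/(1807 + 79)) - 1*224 = (-720 - 1/1886) - 224 = -1357921/1886 - 224 = -1780385/1886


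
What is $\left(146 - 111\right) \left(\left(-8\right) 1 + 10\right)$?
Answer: $70$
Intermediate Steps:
$\left(146 - 111\right) \left(\left(-8\right) 1 + 10\right) = 35 \left(-8 + 10\right) = 35 \cdot 2 = 70$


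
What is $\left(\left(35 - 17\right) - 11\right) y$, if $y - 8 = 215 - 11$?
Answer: $1484$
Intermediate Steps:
$y = 212$ ($y = 8 + \left(215 - 11\right) = 8 + 204 = 212$)
$\left(\left(35 - 17\right) - 11\right) y = \left(\left(35 - 17\right) - 11\right) 212 = \left(18 - 11\right) 212 = 7 \cdot 212 = 1484$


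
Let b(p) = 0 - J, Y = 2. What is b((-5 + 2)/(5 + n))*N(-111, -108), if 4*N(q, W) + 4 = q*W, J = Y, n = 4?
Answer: -5992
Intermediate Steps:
J = 2
b(p) = -2 (b(p) = 0 - 1*2 = 0 - 2 = -2)
N(q, W) = -1 + W*q/4 (N(q, W) = -1 + (q*W)/4 = -1 + (W*q)/4 = -1 + W*q/4)
b((-5 + 2)/(5 + n))*N(-111, -108) = -2*(-1 + (¼)*(-108)*(-111)) = -2*(-1 + 2997) = -2*2996 = -5992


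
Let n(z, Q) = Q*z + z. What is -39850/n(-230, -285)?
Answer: -3985/6532 ≈ -0.61007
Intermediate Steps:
n(z, Q) = z + Q*z
-39850/n(-230, -285) = -39850*(-1/(230*(1 - 285))) = -39850/((-230*(-284))) = -39850/65320 = -39850*1/65320 = -3985/6532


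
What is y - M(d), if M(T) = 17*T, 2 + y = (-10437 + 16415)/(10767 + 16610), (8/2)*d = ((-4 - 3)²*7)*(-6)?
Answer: 68401187/7822 ≈ 8744.7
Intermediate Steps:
d = -1029/2 (d = (((-4 - 3)²*7)*(-6))/4 = (((-7)²*7)*(-6))/4 = ((49*7)*(-6))/4 = (343*(-6))/4 = (¼)*(-2058) = -1029/2 ≈ -514.50)
y = -6968/3911 (y = -2 + (-10437 + 16415)/(10767 + 16610) = -2 + 5978/27377 = -2 + 5978*(1/27377) = -2 + 854/3911 = -6968/3911 ≈ -1.7816)
y - M(d) = -6968/3911 - 17*(-1029)/2 = -6968/3911 - 1*(-17493/2) = -6968/3911 + 17493/2 = 68401187/7822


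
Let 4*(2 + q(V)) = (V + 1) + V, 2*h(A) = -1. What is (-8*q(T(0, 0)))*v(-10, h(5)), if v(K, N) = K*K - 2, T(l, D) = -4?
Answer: 2940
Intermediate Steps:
h(A) = -½ (h(A) = (½)*(-1) = -½)
v(K, N) = -2 + K² (v(K, N) = K² - 2 = -2 + K²)
q(V) = -7/4 + V/2 (q(V) = -2 + ((V + 1) + V)/4 = -2 + ((1 + V) + V)/4 = -2 + (1 + 2*V)/4 = -2 + (¼ + V/2) = -7/4 + V/2)
(-8*q(T(0, 0)))*v(-10, h(5)) = (-8*(-7/4 + (½)*(-4)))*(-2 + (-10)²) = (-8*(-7/4 - 2))*(-2 + 100) = -8*(-15/4)*98 = 30*98 = 2940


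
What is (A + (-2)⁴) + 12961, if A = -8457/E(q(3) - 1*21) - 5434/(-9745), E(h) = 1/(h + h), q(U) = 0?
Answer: 3587831829/9745 ≈ 3.6817e+5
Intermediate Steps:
E(h) = 1/(2*h)
A = 3461370964/9745 (A = -8457/(1/(2*(0 - 1*21))) - 5434/(-9745) = -8457/(1/(2*(0 - 21))) - 5434*(-1/9745) = -8457/((½)/(-21)) + 5434/9745 = -8457/((½)*(-1/21)) + 5434/9745 = -8457/(-1/42) + 5434/9745 = -8457*(-42) + 5434/9745 = 355194 + 5434/9745 = 3461370964/9745 ≈ 3.5519e+5)
(A + (-2)⁴) + 12961 = (3461370964/9745 + (-2)⁴) + 12961 = (3461370964/9745 + 16) + 12961 = 3461526884/9745 + 12961 = 3587831829/9745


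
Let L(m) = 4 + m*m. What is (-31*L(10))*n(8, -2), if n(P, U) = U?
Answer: 6448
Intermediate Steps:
L(m) = 4 + m**2
(-31*L(10))*n(8, -2) = -31*(4 + 10**2)*(-2) = -31*(4 + 100)*(-2) = -31*104*(-2) = -3224*(-2) = 6448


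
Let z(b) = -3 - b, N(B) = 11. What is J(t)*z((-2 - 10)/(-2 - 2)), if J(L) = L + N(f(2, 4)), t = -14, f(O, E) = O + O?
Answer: 18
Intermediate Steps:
f(O, E) = 2*O
J(L) = 11 + L (J(L) = L + 11 = 11 + L)
J(t)*z((-2 - 10)/(-2 - 2)) = (11 - 14)*(-3 - (-2 - 10)/(-2 - 2)) = -3*(-3 - (-12)/(-4)) = -3*(-3 - (-12)*(-1)/4) = -3*(-3 - 1*3) = -3*(-3 - 3) = -3*(-6) = 18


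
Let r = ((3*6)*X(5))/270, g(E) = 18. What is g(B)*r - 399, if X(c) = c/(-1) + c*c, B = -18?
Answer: -375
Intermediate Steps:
X(c) = c² - c (X(c) = c*(-1) + c² = -c + c² = c² - c)
r = 4/3 (r = ((3*6)*(5*(-1 + 5)))/270 = (18*(5*4))*(1/270) = (18*20)*(1/270) = 360*(1/270) = 4/3 ≈ 1.3333)
g(B)*r - 399 = 18*(4/3) - 399 = 24 - 399 = -375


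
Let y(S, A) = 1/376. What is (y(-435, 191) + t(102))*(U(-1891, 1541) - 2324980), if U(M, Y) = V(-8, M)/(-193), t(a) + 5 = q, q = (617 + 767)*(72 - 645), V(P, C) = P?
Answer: 33450131161460813/18142 ≈ 1.8438e+12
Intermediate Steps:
y(S, A) = 1/376
q = -793032 (q = 1384*(-573) = -793032)
t(a) = -793037 (t(a) = -5 - 793032 = -793037)
U(M, Y) = 8/193 (U(M, Y) = -8/(-193) = -8*(-1/193) = 8/193)
(y(-435, 191) + t(102))*(U(-1891, 1541) - 2324980) = (1/376 - 793037)*(8/193 - 2324980) = -298181911/376*(-448721132/193) = 33450131161460813/18142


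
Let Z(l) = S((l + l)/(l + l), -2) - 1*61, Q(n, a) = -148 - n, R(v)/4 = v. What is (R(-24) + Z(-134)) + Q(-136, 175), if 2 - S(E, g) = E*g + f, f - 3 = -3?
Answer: -165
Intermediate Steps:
f = 0 (f = 3 - 3 = 0)
S(E, g) = 2 - E*g (S(E, g) = 2 - (E*g + 0) = 2 - E*g)
R(v) = 4*v
Z(l) = -57 (Z(l) = (2 - 1*(l + l)/(l + l)*(-2)) - 1*61 = (2 - 1*(2*l)/((2*l))*(-2)) - 61 = (2 - 1*(2*l)*(1/(2*l))*(-2)) - 61 = (2 - 1*1*(-2)) - 61 = (2 + 2) - 61 = 4 - 61 = -57)
(R(-24) + Z(-134)) + Q(-136, 175) = (4*(-24) - 57) + (-148 - 1*(-136)) = (-96 - 57) + (-148 + 136) = -153 - 12 = -165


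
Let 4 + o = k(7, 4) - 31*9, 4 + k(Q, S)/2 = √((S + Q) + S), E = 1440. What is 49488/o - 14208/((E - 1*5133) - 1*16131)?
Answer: -1974189496/11649491 - 32992*√15/28207 ≈ -174.00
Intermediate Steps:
k(Q, S) = -8 + 2*√(Q + 2*S) (k(Q, S) = -8 + 2*√((S + Q) + S) = -8 + 2*√((Q + S) + S) = -8 + 2*√(Q + 2*S))
o = -291 + 2*√15 (o = -4 + ((-8 + 2*√(7 + 2*4)) - 31*9) = -4 + ((-8 + 2*√(7 + 8)) - 279) = -4 + ((-8 + 2*√15) - 279) = -4 + (-287 + 2*√15) = -291 + 2*√15 ≈ -283.25)
49488/o - 14208/((E - 1*5133) - 1*16131) = 49488/(-291 + 2*√15) - 14208/((1440 - 1*5133) - 1*16131) = 49488/(-291 + 2*√15) - 14208/((1440 - 5133) - 16131) = 49488/(-291 + 2*√15) - 14208/(-3693 - 16131) = 49488/(-291 + 2*√15) - 14208/(-19824) = 49488/(-291 + 2*√15) - 14208*(-1/19824) = 49488/(-291 + 2*√15) + 296/413 = 296/413 + 49488/(-291 + 2*√15)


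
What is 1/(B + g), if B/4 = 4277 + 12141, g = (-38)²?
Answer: 1/67116 ≈ 1.4900e-5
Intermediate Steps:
g = 1444
B = 65672 (B = 4*(4277 + 12141) = 4*16418 = 65672)
1/(B + g) = 1/(65672 + 1444) = 1/67116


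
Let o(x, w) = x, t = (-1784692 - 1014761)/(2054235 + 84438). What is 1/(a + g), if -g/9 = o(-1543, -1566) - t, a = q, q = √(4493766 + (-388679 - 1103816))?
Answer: 7051574841487578/96316860623372919013 - 6606776512453*√17759/96316860623372919013 ≈ 6.4071e-5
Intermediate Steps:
q = 13*√17759 (q = √(4493766 - 1492495) = √3001271 = 13*√17759 ≈ 1732.4)
t = -933151/712891 (t = -2799453/2138673 = -2799453*1/2138673 = -933151/712891 ≈ -1.3090)
a = 13*√17759 ≈ 1732.4
g = 9891518958/712891 (g = -9*(-1543 - 1*(-933151/712891)) = -9*(-1543 + 933151/712891) = -9*(-1099057662/712891) = 9891518958/712891 ≈ 13875.)
1/(a + g) = 1/(13*√17759 + 9891518958/712891) = 1/(9891518958/712891 + 13*√17759)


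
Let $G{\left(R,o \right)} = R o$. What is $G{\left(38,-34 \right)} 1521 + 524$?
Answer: $-1964608$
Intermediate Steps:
$G{\left(38,-34 \right)} 1521 + 524 = 38 \left(-34\right) 1521 + 524 = \left(-1292\right) 1521 + 524 = -1965132 + 524 = -1964608$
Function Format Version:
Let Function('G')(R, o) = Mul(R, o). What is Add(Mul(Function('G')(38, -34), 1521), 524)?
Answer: -1964608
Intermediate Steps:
Add(Mul(Function('G')(38, -34), 1521), 524) = Add(Mul(Mul(38, -34), 1521), 524) = Add(Mul(-1292, 1521), 524) = Add(-1965132, 524) = -1964608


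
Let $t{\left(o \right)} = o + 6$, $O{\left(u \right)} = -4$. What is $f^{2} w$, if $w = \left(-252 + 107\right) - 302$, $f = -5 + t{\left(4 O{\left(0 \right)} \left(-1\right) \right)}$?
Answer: $-129183$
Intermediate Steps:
$t{\left(o \right)} = 6 + o$
$f = 17$ ($f = -5 + \left(6 + 4 \left(-4\right) \left(-1\right)\right) = -5 + \left(6 - -16\right) = -5 + \left(6 + 16\right) = -5 + 22 = 17$)
$w = -447$ ($w = -145 - 302 = -447$)
$f^{2} w = 17^{2} \left(-447\right) = 289 \left(-447\right) = -129183$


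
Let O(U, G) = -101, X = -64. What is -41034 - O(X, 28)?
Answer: -40933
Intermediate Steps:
-41034 - O(X, 28) = -41034 - 1*(-101) = -41034 + 101 = -40933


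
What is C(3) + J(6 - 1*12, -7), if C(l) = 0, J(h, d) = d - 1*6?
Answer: -13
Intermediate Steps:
J(h, d) = -6 + d (J(h, d) = d - 6 = -6 + d)
C(3) + J(6 - 1*12, -7) = 0 + (-6 - 7) = 0 - 13 = -13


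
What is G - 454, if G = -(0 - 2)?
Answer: -452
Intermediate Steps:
G = 2 (G = -1*(-2) = 2)
G - 454 = 2 - 454 = -452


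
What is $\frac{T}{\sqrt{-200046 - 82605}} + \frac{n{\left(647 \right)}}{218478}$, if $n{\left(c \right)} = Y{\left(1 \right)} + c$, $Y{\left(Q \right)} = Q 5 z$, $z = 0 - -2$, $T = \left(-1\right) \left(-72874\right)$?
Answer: $\frac{219}{72826} - \frac{72874 i \sqrt{282651}}{282651} \approx 0.0030072 - 137.07 i$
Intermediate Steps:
$T = 72874$
$z = 2$ ($z = 0 + 2 = 2$)
$Y{\left(Q \right)} = 10 Q$ ($Y{\left(Q \right)} = Q 5 \cdot 2 = 5 Q 2 = 10 Q$)
$n{\left(c \right)} = 10 + c$ ($n{\left(c \right)} = 10 \cdot 1 + c = 10 + c$)
$\frac{T}{\sqrt{-200046 - 82605}} + \frac{n{\left(647 \right)}}{218478} = \frac{72874}{\sqrt{-200046 - 82605}} + \frac{10 + 647}{218478} = \frac{72874}{\sqrt{-282651}} + 657 \cdot \frac{1}{218478} = \frac{72874}{i \sqrt{282651}} + \frac{219}{72826} = 72874 \left(- \frac{i \sqrt{282651}}{282651}\right) + \frac{219}{72826} = - \frac{72874 i \sqrt{282651}}{282651} + \frac{219}{72826} = \frac{219}{72826} - \frac{72874 i \sqrt{282651}}{282651}$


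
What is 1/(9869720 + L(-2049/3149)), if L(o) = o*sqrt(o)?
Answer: 308193030973884280/3041778921663573758525249 + 6452301*I*sqrt(6452301)/3041778921663573758525249 ≈ 1.0132e-7 + 5.3882e-15*I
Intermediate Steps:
L(o) = o**(3/2)
1/(9869720 + L(-2049/3149)) = 1/(9869720 + (-2049/3149)**(3/2)) = 1/(9869720 - 2049*I*sqrt(6452301)/9916201)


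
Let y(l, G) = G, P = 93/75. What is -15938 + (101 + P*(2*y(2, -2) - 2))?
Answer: -396111/25 ≈ -15844.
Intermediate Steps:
P = 31/25 (P = 93*(1/75) = 31/25 ≈ 1.2400)
-15938 + (101 + P*(2*y(2, -2) - 2)) = -15938 + (101 + 31*(2*(-2) - 2)/25) = -15938 + (101 + 31*(-4 - 2)/25) = -15938 + (101 + (31/25)*(-6)) = -15938 + (101 - 186/25) = -15938 + 2339/25 = -396111/25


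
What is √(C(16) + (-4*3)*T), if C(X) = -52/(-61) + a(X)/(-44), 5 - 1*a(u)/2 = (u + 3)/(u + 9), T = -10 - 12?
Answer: 37*√2176053/3355 ≈ 16.268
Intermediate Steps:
T = -22
a(u) = 10 - 2*(3 + u)/(9 + u) (a(u) = 10 - 2*(u + 3)/(u + 9) = 10 - 2*(3 + u)/(9 + u))
C(X) = 52/61 - (21 + 2*X)/(11*(9 + X)) (C(X) = -52/(-61) + (4*(21 + 2*X)/(9 + X))/(-44) = -52*(-1/61) + (4*(21 + 2*X)/(9 + X))*(-1/44) = 52/61 - (21 + 2*X)/(11*(9 + X)))
√(C(16) + (-4*3)*T) = √(3*(1289 + 150*16)/(671*(9 + 16)) - 4*3*(-22)) = √((3/671)*(1289 + 2400)/25 - 12*(-22)) = √((3/671)*(1/25)*3689 + 264) = √(11067/16775 + 264) = √(4439667/16775) = 37*√2176053/3355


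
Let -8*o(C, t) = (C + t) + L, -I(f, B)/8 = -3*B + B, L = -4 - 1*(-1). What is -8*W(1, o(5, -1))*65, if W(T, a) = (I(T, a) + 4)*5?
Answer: -5200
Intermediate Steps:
L = -3 (L = -4 + 1 = -3)
I(f, B) = 16*B (I(f, B) = -8*(-3*B + B) = -(-16)*B = 16*B)
o(C, t) = 3/8 - C/8 - t/8 (o(C, t) = -((C + t) - 3)/8 = -(-3 + C + t)/8 = 3/8 - C/8 - t/8)
W(T, a) = 20 + 80*a (W(T, a) = (16*a + 4)*5 = (4 + 16*a)*5 = 20 + 80*a)
-8*W(1, o(5, -1))*65 = -8*(20 + 80*(3/8 - ⅛*5 - ⅛*(-1)))*65 = -8*(20 + 80*(3/8 - 5/8 + ⅛))*65 = -8*(20 + 80*(-⅛))*65 = -8*(20 - 10)*65 = -8*10*65 = -80*65 = -5200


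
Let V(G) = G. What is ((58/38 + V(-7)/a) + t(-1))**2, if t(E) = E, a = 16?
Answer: 729/92416 ≈ 0.0078882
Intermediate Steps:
((58/38 + V(-7)/a) + t(-1))**2 = ((58/38 - 7/16) - 1)**2 = ((58*(1/38) - 7*1/16) - 1)**2 = ((29/19 - 7/16) - 1)**2 = (331/304 - 1)**2 = (27/304)**2 = 729/92416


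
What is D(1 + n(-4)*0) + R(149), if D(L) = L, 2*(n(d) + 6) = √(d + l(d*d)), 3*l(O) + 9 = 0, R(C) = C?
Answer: 150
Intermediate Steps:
l(O) = -3 (l(O) = -3 + (⅓)*0 = -3 + 0 = -3)
n(d) = -6 + √(-3 + d)/2 (n(d) = -6 + √(d - 3)/2 = -6 + √(-3 + d)/2)
D(1 + n(-4)*0) + R(149) = (1 + (-6 + √(-3 - 4)/2)*0) + 149 = (1 + (-6 + √(-7)/2)*0) + 149 = (1 + (-6 + (I*√7)/2)*0) + 149 = (1 + (-6 + I*√7/2)*0) + 149 = (1 + 0) + 149 = 1 + 149 = 150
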